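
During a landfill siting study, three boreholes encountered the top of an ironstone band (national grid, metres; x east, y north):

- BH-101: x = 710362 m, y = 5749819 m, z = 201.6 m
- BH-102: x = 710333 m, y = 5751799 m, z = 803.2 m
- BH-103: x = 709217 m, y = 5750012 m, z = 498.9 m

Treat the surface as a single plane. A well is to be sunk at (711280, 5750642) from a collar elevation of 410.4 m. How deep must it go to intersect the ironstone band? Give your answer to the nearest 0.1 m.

153.1 m

Two edge vectors: BH-101→BH-102 = (-29, 1980, 601.6), BH-101→BH-103 = (-1145, 193, 297.3).
Normal n = (BH-101→BH-102) × (BH-101→BH-103) = (472545.2, -680210.3, 2261503).
So ∂z/∂x = −n_x/n_z = −0.208951834 and ∂z/∂y = −n_y/n_z = 0.300777978.
Intercept c from BH-101: 201.6 + 148431.44 − 1729418.93 = −1580785.89.
At (711280, 5750642): z_contact = −148623.26 + 1729666.47 − 1580785.89 = 257.32 m.
Depth below ground = 410.4 − 257.32 = 153.1 m.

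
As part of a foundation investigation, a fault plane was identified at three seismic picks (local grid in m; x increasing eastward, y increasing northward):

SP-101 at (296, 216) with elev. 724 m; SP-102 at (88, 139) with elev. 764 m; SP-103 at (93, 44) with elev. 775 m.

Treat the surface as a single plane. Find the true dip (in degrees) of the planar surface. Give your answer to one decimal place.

10.9°

Two edge vectors: SP-101→SP-102 = (-208, -77, 40), SP-101→SP-103 = (-203, -172, 51).
Normal n = (SP-101→SP-102) × (SP-101→SP-103) = (2953, 2488, 20145).
So ∂z/∂x = −n_x/n_z = −0.14659 and ∂z/∂y = −n_y/n_z = −0.12350.
Gradient magnitude |∇z| = √(a² + b²) = √(0.02149 + 0.01525) = 0.19168.
True dip = arctan(0.19168) = 10.9°, dipping toward NE (azimuth ≈ 050°).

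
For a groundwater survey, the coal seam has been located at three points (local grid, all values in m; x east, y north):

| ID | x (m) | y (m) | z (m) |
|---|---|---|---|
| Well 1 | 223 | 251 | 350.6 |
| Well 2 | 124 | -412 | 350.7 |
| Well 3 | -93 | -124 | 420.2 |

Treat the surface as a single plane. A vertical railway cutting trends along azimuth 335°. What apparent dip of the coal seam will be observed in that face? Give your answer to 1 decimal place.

Let the plane be z = a·x + b·y + c.
Well 2−Well 1: −99a − 663b = 0.1;  Well 3−Well 1: −316a − 375b = 69.6.
Solving gives a = −0.26747, b = 0.03979.
Unit vector along 335° is (sin 335°, cos 335°) = (-0.4226, 0.9063).
Slope in that direction = a·(-0.4226) + b·(0.9063) = 0.14910.
Apparent dip = arctan|0.14910| = 8.5° (true dip is 15.1°, so apparent ≤ true as expected).

8.5°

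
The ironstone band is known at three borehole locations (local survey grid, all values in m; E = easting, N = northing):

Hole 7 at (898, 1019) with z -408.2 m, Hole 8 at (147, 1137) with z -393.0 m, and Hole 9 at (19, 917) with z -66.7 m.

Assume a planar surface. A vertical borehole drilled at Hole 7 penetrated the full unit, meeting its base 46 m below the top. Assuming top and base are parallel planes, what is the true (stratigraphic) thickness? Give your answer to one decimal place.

Two edge vectors: Hole 7→Hole 8 = (-751, 118, 15.2), Hole 7→Hole 9 = (-879, -102, 341.5).
Normal n = (Hole 7→Hole 8) × (Hole 7→Hole 9) = (41847.4, 243105.7, 180324).
So ∂z/∂E = −n_x/n_z = −0.23207 and ∂z/∂N = −n_y/n_z = −1.34816.
|∇z| = √(a²+b²) = 1.36799, so dip δ = arctan(1.36799) = 53.83°.
True thickness = vertical thickness × cos δ = 46 × cos 53.83° = 27.1 m.

27.1 m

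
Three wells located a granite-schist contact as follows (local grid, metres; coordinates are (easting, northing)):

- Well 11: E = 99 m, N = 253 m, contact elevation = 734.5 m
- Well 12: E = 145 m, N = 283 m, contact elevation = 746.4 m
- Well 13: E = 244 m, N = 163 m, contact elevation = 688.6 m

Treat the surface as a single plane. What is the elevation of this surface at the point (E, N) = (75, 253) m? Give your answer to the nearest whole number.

735 m

Let the plane be z = a·E + b·N + c.
Well 12−Well 11: 46a + 30b = 11.9;  Well 13−Well 11: 145a − 90b = −45.9.
Solving gives a = −0.03604, b = 0.45193.
Then c = 734.5 − a·99 − b·253 = 623.73.
At (75, 253): z = −2.7 + 114.3 + 623.73 = 735.4 m.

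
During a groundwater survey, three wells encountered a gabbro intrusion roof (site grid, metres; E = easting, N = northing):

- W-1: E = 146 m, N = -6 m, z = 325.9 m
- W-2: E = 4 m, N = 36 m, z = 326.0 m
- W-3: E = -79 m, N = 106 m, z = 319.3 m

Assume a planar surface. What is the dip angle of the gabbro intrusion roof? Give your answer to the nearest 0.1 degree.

Let the plane be z = a·E + b·N + c.
W-2−W-1: −142a + 42b = 0.1;  W-3−W-1: −225a + 112b = −6.6.
Solving gives a = −0.04469, b = −0.14870.
Gradient magnitude |∇z| = √(a² + b²) = √(0.00200 + 0.02211) = 0.15527.
True dip = arctan(0.15527) = 8.8°, dipping toward NNE (azimuth ≈ 017°).

8.8°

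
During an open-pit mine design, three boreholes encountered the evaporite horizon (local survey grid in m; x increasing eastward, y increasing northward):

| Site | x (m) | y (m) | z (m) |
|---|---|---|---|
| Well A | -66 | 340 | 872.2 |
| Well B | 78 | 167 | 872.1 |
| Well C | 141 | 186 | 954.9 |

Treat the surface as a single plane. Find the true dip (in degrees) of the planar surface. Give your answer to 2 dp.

Let the plane be z = a·x + b·y + c.
Well B−Well A: 144a − 173b = −0.1;  Well C−Well A: 207a − 154b = 82.7.
Solving gives a = 1.05042, b = 0.87492.
Gradient magnitude |∇z| = √(a² + b²) = √(1.10339 + 0.76548) = 1.36706.
True dip = arctan(1.36706) = 53.81°, dipping toward SW (azimuth ≈ 230°).

53.81°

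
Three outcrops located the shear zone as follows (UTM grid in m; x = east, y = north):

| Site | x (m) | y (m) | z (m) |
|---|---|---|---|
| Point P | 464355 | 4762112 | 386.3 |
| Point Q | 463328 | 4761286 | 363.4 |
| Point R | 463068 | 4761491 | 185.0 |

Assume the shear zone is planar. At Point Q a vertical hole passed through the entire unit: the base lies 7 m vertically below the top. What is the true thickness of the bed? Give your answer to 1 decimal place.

6.1 m

Let the plane be z = a·x + b·y + c.
Point Q−Point P: −1027a − 826b = −22.9;  Point R−Point P: −1287a − 621b = −201.3.
Solving gives a = 0.35752, b = −0.41680.
|∇z| = √(a²+b²) = 0.54913, so dip δ = arctan(0.54913) = 28.77°.
True thickness = vertical thickness × cos δ = 7 × cos 28.77° = 6.1 m.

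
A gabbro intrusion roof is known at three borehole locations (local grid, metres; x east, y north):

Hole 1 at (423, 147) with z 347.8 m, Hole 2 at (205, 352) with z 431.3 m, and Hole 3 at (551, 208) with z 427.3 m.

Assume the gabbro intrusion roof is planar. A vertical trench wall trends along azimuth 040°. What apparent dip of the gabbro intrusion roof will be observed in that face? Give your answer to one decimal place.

35.9°

Let the plane be z = a·x + b·y + c.
Hole 2−Hole 1: −218a + 205b = 83.5;  Hole 3−Hole 1: 128a + 61b = 79.5.
Solving gives a = 0.28337, b = 0.70866.
Unit vector along 040° is (sin 40°, cos 40°) = (0.6428, 0.7660).
Slope in that direction = a·(0.6428) + b·(0.7660) = 0.72501.
Apparent dip = arctan|0.72501| = 35.9° (true dip is 37.4°, so apparent ≤ true as expected).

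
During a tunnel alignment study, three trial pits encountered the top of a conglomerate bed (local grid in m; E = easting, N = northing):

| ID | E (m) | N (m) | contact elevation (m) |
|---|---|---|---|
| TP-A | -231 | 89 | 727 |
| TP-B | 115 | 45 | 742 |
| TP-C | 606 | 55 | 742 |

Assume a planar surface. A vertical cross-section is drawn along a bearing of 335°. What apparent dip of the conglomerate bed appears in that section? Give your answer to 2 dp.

Let the plane be z = a·E + b·N + c.
TP-B−TP-A: 346a − 44b = 15;  TP-C−TP-A: 837a − 34b = 15.
Solving gives a = 0.00598, b = −0.29385.
Unit vector along 335° is (sin 335°, cos 335°) = (-0.4226, 0.9063).
Slope in that direction = a·(-0.4226) + b·(0.9063) = −0.26885.
Apparent dip = arctan|0.26885| = 15.05° (true dip is 16.4°, so apparent ≤ true as expected).

15.05°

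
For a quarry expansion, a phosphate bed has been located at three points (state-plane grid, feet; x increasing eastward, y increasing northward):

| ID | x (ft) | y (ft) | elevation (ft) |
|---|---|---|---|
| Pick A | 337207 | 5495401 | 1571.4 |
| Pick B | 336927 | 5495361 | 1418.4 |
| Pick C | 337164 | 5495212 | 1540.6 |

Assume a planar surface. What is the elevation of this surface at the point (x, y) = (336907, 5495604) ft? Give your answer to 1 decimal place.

1417.3 ft

Let the plane be z = a·x + b·y + c.
Pick B−Pick A: −280a − 40b = −153;  Pick C−Pick A: −43a − 189b = −30.8.
Solving gives a = 0.540722656, b = 0.039941406.
Then c = 1571.4 − a·337207 − b·5495401 = −400258.11.
At (336907, 5495604): z = 182173.2 + 219502.2 − 400258.11 = 1417.3 ft.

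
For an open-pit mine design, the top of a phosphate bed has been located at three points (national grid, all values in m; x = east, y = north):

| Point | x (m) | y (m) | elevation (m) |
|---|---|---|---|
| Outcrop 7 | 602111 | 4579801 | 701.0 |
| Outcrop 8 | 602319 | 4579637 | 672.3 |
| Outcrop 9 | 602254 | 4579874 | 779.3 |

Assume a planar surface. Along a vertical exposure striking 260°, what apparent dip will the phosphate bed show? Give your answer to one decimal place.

Two edge vectors: Outcrop 7→Outcrop 8 = (208, -164, -28.7), Outcrop 7→Outcrop 9 = (143, 73, 78.3).
Normal n = (Outcrop 7→Outcrop 8) × (Outcrop 7→Outcrop 9) = (-10746.1, -20390.5, 38636).
So ∂z/∂x = −n_x/n_z = 0.27814 and ∂z/∂y = −n_y/n_z = 0.52776.
Unit vector along 260° is (sin 260°, cos 260°) = (-0.9848, -0.1736).
Slope in that direction = a·(-0.9848) + b·(-0.1736) = −0.36556.
Apparent dip = arctan|0.36556| = 20.1° (true dip is 30.8°, so apparent ≤ true as expected).

20.1°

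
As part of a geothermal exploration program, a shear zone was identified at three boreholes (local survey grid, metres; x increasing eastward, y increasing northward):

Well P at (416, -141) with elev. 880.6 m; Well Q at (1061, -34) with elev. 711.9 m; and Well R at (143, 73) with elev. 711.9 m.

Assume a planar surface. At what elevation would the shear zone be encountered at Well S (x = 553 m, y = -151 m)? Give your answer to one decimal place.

Let the plane be z = a·x + b·y + c.
Well Q−Well P: 645a + 107b = −168.7;  Well R−Well P: −273a + 214b = −168.7.
Solving gives a = −0.107933, b = −0.926009.
Then c = 880.6 − a·416 − b·-141 = 794.93.
At (553, -151): z = −59.7 + 139.8 + 794.93 = 875.1 m.

875.1 m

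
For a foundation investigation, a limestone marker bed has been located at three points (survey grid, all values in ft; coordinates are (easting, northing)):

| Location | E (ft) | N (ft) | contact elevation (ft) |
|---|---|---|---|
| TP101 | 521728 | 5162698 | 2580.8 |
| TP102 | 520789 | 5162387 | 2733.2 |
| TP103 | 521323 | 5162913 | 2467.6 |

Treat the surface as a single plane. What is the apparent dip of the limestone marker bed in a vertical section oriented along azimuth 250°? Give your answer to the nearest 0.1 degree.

Two edge vectors: TP101→TP102 = (-939, -311, 152.4), TP101→TP103 = (-405, 215, -113.2).
Normal n = (TP101→TP102) × (TP101→TP103) = (2439.2, -168016.8, -327840).
So ∂z/∂E = −n_x/n_z = 0.00744 and ∂z/∂N = −n_y/n_z = −0.51250.
Unit vector along 250° is (sin 250°, cos 250°) = (-0.9397, -0.3420).
Slope in that direction = a·(-0.9397) + b·(-0.3420) = 0.16829.
Apparent dip = arctan|0.16829| = 9.6° (true dip is 27.1°, so apparent ≤ true as expected).

9.6°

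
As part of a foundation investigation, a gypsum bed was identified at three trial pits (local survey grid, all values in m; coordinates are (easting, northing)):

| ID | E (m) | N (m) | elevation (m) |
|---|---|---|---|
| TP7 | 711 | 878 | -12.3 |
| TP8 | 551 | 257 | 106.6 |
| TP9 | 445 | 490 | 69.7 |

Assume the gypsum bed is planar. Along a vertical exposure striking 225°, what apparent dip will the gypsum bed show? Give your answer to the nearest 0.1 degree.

Let the plane be z = a·E + b·N + c.
TP8−TP7: −160a − 621b = 118.9;  TP9−TP7: −266a − 388b = 82.
Solving gives a = −0.04645, b = −0.17950.
Unit vector along 225° is (sin 225°, cos 225°) = (-0.7071, -0.7071).
Slope in that direction = a·(-0.7071) + b·(-0.7071) = 0.15977.
Apparent dip = arctan|0.15977| = 9.1° (true dip is 10.5°, so apparent ≤ true as expected).

9.1°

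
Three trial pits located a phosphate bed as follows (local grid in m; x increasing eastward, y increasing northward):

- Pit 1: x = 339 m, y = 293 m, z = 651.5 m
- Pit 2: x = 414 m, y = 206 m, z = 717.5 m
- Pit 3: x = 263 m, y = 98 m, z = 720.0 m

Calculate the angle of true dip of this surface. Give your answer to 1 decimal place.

30.0°

Let the plane be z = a·x + b·y + c.
Pit 2−Pit 1: 75a − 87b = 66;  Pit 3−Pit 1: −76a − 195b = 68.5.
Solving gives a = 0.32540, b = −0.47810.
Gradient magnitude |∇z| = √(a² + b²) = √(0.10588 + 0.22858) = 0.57833.
True dip = arctan(0.57833) = 30.0°, dipping toward NW (azimuth ≈ 326°).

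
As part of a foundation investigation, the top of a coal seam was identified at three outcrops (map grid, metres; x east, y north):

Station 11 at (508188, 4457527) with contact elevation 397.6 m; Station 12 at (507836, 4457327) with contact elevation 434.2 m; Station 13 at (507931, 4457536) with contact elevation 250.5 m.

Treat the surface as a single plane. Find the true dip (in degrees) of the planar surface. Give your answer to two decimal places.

Two edge vectors: Station 11→Station 12 = (-352, -200, 36.6), Station 11→Station 13 = (-257, 9, -147.1).
Normal n = (Station 11→Station 12) × (Station 11→Station 13) = (29090.6, -61185.4, -54568).
So ∂z/∂x = −n_x/n_z = 0.53311 and ∂z/∂y = −n_y/n_z = −1.12127.
Gradient magnitude |∇z| = √(a² + b²) = √(0.28420 + 1.25724) = 1.24155.
True dip = arctan(1.24155) = 51.15°, dipping toward NNW (azimuth ≈ 335°).

51.15°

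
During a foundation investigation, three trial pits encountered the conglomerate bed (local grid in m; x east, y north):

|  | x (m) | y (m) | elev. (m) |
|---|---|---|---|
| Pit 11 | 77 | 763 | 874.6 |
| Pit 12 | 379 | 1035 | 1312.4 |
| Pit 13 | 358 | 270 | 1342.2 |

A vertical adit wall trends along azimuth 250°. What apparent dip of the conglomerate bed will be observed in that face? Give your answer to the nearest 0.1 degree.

Let the plane be z = a·x + b·y + c.
Pit 12−Pit 11: 302a + 272b = 437.8;  Pit 13−Pit 11: 281a − 493b = 467.6.
Solving gives a = 1.52239, b = −0.08075.
Unit vector along 250° is (sin 250°, cos 250°) = (-0.9397, -0.3420).
Slope in that direction = a·(-0.9397) + b·(-0.3420) = −1.40297.
Apparent dip = arctan|1.40297| = 54.5° (true dip is 56.7°, so apparent ≤ true as expected).

54.5°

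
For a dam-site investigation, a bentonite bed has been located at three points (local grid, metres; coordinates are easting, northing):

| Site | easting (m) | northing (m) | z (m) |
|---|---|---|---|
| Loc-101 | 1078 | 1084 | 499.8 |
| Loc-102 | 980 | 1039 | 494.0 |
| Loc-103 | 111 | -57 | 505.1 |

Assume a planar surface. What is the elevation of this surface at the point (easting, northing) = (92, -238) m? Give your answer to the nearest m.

Let the plane be z = a·easting + b·northing + c.
Loc-102−Loc-101: −98a − 45b = −5.8;  Loc-103−Loc-101: −967a − 1141b = 5.3.
Solving gives a = 0.10038, b = −0.08972.
Then c = 499.8 − a·1078 − b·1084 = 488.84.
At (92, -238): z = 9.2 + 21.4 + 488.84 = 519.4 m.

519 m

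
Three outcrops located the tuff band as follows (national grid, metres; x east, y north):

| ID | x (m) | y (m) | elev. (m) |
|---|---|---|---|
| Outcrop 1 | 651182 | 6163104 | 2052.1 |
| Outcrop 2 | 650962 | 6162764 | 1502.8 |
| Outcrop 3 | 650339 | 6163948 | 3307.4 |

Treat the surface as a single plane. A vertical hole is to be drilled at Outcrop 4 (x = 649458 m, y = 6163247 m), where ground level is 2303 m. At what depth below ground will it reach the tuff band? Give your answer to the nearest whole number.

161 m

Two edge vectors: Outcrop 1→Outcrop 2 = (-220, -340, -549.3), Outcrop 1→Outcrop 3 = (-843, 844, 1255.3).
Normal n = (Outcrop 1→Outcrop 2) × (Outcrop 1→Outcrop 3) = (36807.2, 739225.9, -472300).
So ∂z/∂x = −n_x/n_z = 0.07793182 and ∂z/∂y = −n_y/n_z = 1.56516176.
Intercept c from Outcrop 1: 2052.1 − 50747.80 − 9646254.71 = −9694950.41.
At (649458, 6163247): z_contact = 50613.4 + 9646478.5 − 9694950.41 = 2141.6 m.
Depth below ground = 2303 − 2141.6 = 161 m.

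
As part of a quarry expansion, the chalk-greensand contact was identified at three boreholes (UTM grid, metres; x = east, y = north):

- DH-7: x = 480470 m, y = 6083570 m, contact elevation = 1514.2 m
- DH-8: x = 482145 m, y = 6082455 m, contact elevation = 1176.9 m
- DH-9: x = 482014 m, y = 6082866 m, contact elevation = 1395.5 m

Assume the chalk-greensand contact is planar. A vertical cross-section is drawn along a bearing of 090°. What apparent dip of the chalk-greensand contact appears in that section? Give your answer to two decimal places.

Let the plane be z = a·x + b·y + c.
DH-8−DH-7: 1675a − 1115b = −337.3;  DH-9−DH-7: 1544a − 704b = −118.7.
Solving gives a = 0.19380, b = 0.59364.
Unit vector along 090° is (sin 90°, cos 90°) = (1.0000, 0.0000).
Slope in that direction = a·(1.0000) + b·(0.0000) = 0.19380.
Apparent dip = arctan|0.19380| = 10.97° (true dip is 32.0°, so apparent ≤ true as expected).

10.97°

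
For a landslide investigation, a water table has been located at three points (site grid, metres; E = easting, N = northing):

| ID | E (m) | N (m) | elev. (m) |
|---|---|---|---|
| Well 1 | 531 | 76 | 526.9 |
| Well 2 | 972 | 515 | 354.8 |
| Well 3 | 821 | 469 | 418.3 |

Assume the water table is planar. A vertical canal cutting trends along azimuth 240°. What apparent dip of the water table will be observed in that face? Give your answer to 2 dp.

19.49°

Two edge vectors: Well 1→Well 2 = (441, 439, -172.1), Well 1→Well 3 = (290, 393, -108.6).
Normal n = (Well 1→Well 2) × (Well 1→Well 3) = (19959.9, -2016.4, 46003).
So ∂z/∂E = −n_x/n_z = −0.43388 and ∂z/∂N = −n_y/n_z = 0.04383.
Unit vector along 240° is (sin 240°, cos 240°) = (-0.8660, -0.5000).
Slope in that direction = a·(-0.8660) + b·(-0.5000) = 0.35384.
Apparent dip = arctan|0.35384| = 19.49° (true dip is 23.6°, so apparent ≤ true as expected).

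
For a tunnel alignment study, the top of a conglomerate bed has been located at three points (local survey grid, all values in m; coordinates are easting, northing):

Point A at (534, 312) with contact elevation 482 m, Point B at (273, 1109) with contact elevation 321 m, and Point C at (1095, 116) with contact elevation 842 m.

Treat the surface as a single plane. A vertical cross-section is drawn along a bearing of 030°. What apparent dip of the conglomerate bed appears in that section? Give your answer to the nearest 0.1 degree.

18.3°

Let the plane be z = a·easting + b·northing + c.
Point B−Point A: −261a + 797b = −161;  Point C−Point A: 561a − 196b = 360.
Solving gives a = 0.64492, b = 0.00919.
Unit vector along 030° is (sin 30°, cos 30°) = (0.5000, 0.8660).
Slope in that direction = a·(0.5000) + b·(0.8660) = 0.33042.
Apparent dip = arctan|0.33042| = 18.3° (true dip is 32.8°, so apparent ≤ true as expected).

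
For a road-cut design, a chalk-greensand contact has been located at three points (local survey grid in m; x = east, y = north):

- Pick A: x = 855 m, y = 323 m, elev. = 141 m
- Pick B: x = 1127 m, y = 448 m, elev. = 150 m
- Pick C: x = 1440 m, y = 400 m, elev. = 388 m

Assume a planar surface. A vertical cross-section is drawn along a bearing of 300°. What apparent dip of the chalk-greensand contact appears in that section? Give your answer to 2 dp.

Two edge vectors: Pick A→Pick B = (272, 125, 9), Pick A→Pick C = (585, 77, 247).
Normal n = (Pick A→Pick B) × (Pick A→Pick C) = (30182, -61919, -52181).
So ∂z/∂x = −n_x/n_z = 0.57841 and ∂z/∂y = −n_y/n_z = −1.18662.
Unit vector along 300° is (sin 300°, cos 300°) = (-0.8660, 0.5000).
Slope in that direction = a·(-0.8660) + b·(0.5000) = −1.09423.
Apparent dip = arctan|1.09423| = 47.58° (true dip is 52.9°, so apparent ≤ true as expected).

47.58°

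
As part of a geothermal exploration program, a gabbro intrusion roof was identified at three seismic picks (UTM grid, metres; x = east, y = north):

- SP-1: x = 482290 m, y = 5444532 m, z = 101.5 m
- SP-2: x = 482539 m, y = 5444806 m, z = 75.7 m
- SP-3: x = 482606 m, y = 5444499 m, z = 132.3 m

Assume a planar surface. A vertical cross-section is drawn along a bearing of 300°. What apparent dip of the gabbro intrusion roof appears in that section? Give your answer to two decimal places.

8.69°

Let the plane be z = a·x + b·y + c.
SP-2−SP-1: 249a + 274b = −25.8;  SP-3−SP-1: 316a − 33b = 30.8.
Solving gives a = 0.08004, b = −0.16690.
Unit vector along 300° is (sin 300°, cos 300°) = (-0.8660, 0.5000).
Slope in that direction = a·(-0.8660) + b·(0.5000) = −0.15276.
Apparent dip = arctan|0.15276| = 8.69° (true dip is 10.5°, so apparent ≤ true as expected).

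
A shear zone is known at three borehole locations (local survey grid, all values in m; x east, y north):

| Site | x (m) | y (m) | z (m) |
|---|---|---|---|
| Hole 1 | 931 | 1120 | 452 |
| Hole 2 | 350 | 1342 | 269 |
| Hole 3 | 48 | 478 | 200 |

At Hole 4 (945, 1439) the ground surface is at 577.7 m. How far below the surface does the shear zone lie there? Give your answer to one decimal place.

129.9 m

Two edge vectors: Hole 1→Hole 2 = (-581, 222, -183), Hole 1→Hole 3 = (-883, -642, -252).
Normal n = (Hole 1→Hole 2) × (Hole 1→Hole 3) = (-173430, 15177, 569028).
So ∂z/∂x = −n_x/n_z = 0.304783 and ∂z/∂y = −n_y/n_z = −0.026672.
Intercept c from Hole 1: 452 − 283.75 + 29.87 = 198.12.
At (945, 1439): z_contact = 288.02 − 38.38 + 198.12 = 447.76 m.
Depth below ground = 577.7 − 447.76 = 129.9 m.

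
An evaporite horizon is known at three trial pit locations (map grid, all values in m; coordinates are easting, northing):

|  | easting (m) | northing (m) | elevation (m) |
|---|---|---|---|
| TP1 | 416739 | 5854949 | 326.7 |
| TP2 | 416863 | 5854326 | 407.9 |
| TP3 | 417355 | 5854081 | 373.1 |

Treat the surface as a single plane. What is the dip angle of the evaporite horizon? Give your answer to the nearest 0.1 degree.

12.4°

Two edge vectors: TP1→TP2 = (124, -623, 81.2), TP1→TP3 = (616, -868, 46.4).
Normal n = (TP1→TP2) × (TP1→TP3) = (41574.4, 44265.6, 276136).
So ∂z/∂easting = −n_x/n_z = −0.15056 and ∂z/∂northing = −n_y/n_z = −0.16030.
Gradient magnitude |∇z| = √(a² + b²) = √(0.02267 + 0.02570) = 0.21992.
True dip = arctan(0.21992) = 12.4°, dipping toward NE (azimuth ≈ 043°).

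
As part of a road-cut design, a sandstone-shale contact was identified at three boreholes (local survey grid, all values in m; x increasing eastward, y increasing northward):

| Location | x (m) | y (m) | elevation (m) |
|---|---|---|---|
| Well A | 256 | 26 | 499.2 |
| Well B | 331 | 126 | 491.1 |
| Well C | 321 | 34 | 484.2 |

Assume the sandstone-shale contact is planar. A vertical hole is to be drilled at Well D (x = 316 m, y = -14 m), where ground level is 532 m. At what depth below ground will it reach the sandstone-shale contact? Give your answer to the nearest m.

51 m

Let the plane be z = a·x + b·y + c.
Well B−Well A: 75a + 100b = −8.1;  Well C−Well A: 65a + 8b = −15.
Solving gives a = −0.24325, b = 0.10144.
Then c = 499.2 − a·256 − b·26 = 558.84.
At (316, -14): z_contact = −76.9 − 1.4 + 558.84 = 480.5 m.
Depth below ground = 532 − 480.5 = 51 m.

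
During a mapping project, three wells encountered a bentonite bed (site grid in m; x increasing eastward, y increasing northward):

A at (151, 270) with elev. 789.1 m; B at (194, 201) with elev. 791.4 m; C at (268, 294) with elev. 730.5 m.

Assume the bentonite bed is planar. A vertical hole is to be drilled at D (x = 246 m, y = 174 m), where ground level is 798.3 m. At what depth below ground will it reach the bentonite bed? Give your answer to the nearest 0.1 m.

21.4 m

Two edge vectors: A→B = (43, -69, 2.3), A→C = (117, 24, -58.6).
Normal n = (A→B) × (A→C) = (3988.2, 2788.9, 9105).
So ∂z/∂x = −n_x/n_z = −0.43802 and ∂z/∂y = −n_y/n_z = −0.30630.
Intercept c from A: 789.1 + 66.14 + 82.70 = 937.94.
At (246, 174): z_contact = −107.75 − 53.30 + 937.94 = 776.89 m.
Depth below ground = 798.3 − 776.89 = 21.4 m.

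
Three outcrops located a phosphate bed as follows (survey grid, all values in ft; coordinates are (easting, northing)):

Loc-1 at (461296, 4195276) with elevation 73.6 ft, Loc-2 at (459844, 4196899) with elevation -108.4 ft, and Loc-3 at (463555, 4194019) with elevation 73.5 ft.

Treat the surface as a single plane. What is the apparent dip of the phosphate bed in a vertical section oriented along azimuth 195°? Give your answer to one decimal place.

13.9°

Two edge vectors: Loc-1→Loc-2 = (-1452, 1623, -182), Loc-1→Loc-3 = (2259, -1257, -0.1).
Normal n = (Loc-1→Loc-2) × (Loc-1→Loc-3) = (-228936.3, -411283.2, -1841193).
So ∂z/∂E = −n_x/n_z = −0.12434 and ∂z/∂N = −n_y/n_z = −0.22338.
Unit vector along 195° is (sin 195°, cos 195°) = (-0.2588, -0.9659).
Slope in that direction = a·(-0.2588) + b·(-0.9659) = 0.24795.
Apparent dip = arctan|0.24795| = 13.9° (true dip is 14.3°, so apparent ≤ true as expected).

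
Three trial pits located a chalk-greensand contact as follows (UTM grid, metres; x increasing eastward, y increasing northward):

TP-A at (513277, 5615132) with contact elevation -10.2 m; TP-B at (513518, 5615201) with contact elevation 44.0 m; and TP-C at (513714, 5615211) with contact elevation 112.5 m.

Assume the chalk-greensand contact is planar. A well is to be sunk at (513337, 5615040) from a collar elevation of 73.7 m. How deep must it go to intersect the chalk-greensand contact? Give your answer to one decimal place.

Two edge vectors: TP-A→TP-B = (241, 69, 54.2), TP-A→TP-C = (437, 79, 122.7).
Normal n = (TP-A→TP-B) × (TP-A→TP-C) = (4184.5, -5885.3, -11114).
So ∂z/∂x = −n_x/n_z = 0.376507108 and ∂z/∂y = −n_y/n_z = −0.529539320.
Intercept c from TP-A: -10.2 − 193252.44 + 2973433.18 = 2780170.54.
At (513337, 5615040): z_contact = 193275.03 − 2973384.46 + 2780170.54 = 61.11 m.
Depth below ground = 73.7 − 61.11 = 12.6 m.

12.6 m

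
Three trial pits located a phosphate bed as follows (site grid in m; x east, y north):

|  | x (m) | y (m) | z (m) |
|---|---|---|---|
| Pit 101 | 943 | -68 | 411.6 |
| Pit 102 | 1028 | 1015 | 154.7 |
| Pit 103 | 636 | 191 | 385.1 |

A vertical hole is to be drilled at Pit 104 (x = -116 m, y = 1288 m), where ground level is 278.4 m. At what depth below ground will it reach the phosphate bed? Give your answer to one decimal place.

64.1 m

Let the plane be z = a·x + b·y + c.
Pit 102−Pit 101: 85a + 1083b = −256.9;  Pit 103−Pit 101: −307a + 259b = −26.5.
Solving gives a = −0.106736, b = −0.228834.
Then c = 411.6 − a·943 − b·-68 = 496.69.
At (-116, 1288): z_contact = 12.38 − 294.74 + 496.69 = 214.33 m.
Depth below ground = 278.4 − 214.33 = 64.1 m.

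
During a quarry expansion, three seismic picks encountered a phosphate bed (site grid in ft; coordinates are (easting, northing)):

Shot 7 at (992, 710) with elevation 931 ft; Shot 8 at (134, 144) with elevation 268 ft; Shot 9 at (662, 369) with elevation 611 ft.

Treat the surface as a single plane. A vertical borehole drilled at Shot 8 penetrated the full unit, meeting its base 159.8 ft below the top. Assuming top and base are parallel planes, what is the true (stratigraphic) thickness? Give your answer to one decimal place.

Two edge vectors: Shot 7→Shot 8 = (-858, -566, -663), Shot 7→Shot 9 = (-330, -341, -320).
Normal n = (Shot 7→Shot 8) × (Shot 7→Shot 9) = (-44963, -55770, 105798).
So ∂z/∂E = −n_x/n_z = 0.42499 and ∂z/∂N = −n_y/n_z = 0.52714.
|∇z| = √(a²+b²) = 0.67712, so dip δ = arctan(0.67712) = 34.10°.
True thickness = vertical thickness × cos δ = 159.8 × cos 34.10° = 132.3 ft.

132.3 ft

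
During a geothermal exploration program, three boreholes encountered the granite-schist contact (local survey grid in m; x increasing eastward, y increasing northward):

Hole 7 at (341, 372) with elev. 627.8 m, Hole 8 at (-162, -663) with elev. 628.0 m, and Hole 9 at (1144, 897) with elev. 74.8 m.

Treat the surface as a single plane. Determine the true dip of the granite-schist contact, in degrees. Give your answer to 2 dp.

48.29°

Two edge vectors: Hole 7→Hole 8 = (-503, -1035, 0.2), Hole 7→Hole 9 = (803, 525, -553).
Normal n = (Hole 7→Hole 8) × (Hole 7→Hole 9) = (572250, -277998.4, 567030).
So ∂z/∂x = −n_x/n_z = −1.00921 and ∂z/∂y = −n_y/n_z = 0.49027.
Gradient magnitude |∇z| = √(a² + b²) = √(1.01850 + 0.24037) = 1.12199.
True dip = arctan(1.12199) = 48.29°, dipping toward ESE (azimuth ≈ 116°).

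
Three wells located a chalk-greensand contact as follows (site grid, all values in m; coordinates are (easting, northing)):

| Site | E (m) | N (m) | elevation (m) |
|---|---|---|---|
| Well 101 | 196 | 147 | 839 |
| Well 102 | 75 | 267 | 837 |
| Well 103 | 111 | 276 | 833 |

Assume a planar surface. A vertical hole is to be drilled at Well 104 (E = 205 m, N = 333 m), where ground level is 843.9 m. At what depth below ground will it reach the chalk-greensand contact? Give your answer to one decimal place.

24.8 m

Let the plane be z = a·E + b·N + c.
Well 102−Well 101: −121a + 120b = −2;  Well 103−Well 101: −85a + 129b = −6.
Solving gives a = −0.08541, b = −0.10279.
Then c = 839 − a·196 − b·147 = 870.85.
At (205, 333): z_contact = −17.51 − 34.23 + 870.85 = 819.11 m.
Depth below ground = 843.9 − 819.11 = 24.8 m.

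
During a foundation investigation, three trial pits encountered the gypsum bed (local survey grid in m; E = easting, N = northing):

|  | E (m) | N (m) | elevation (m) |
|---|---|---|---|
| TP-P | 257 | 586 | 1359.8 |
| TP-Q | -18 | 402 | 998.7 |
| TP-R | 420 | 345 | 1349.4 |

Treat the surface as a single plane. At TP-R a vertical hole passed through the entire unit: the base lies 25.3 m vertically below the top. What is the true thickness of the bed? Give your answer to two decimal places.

Let the plane be z = a·E + b·N + c.
TP-Q−TP-P: −275a − 184b = −361.1;  TP-R−TP-P: 163a − 241b = −10.4.
Solving gives a = 0.88412, b = 0.64113.
|∇z| = √(a²+b²) = 1.09211, so dip δ = arctan(1.09211) = 47.52°.
True thickness = vertical thickness × cos δ = 25.3 × cos 47.52° = 17.09 m.

17.09 m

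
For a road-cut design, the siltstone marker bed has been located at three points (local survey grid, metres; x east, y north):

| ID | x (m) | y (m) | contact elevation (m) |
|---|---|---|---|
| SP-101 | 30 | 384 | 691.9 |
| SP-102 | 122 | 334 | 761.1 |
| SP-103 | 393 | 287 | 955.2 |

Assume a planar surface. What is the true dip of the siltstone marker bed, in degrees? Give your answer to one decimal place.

35.2°

Let the plane be z = a·x + b·y + c.
SP-102−SP-101: 92a − 50b = 69.2;  SP-103−SP-101: 363a − 97b = 263.3.
Solving gives a = 0.69939, b = −0.09712.
Gradient magnitude |∇z| = √(a² + b²) = √(0.48915 + 0.00943) = 0.70610.
True dip = arctan(0.70610) = 35.2°, dipping toward W (azimuth ≈ 278°).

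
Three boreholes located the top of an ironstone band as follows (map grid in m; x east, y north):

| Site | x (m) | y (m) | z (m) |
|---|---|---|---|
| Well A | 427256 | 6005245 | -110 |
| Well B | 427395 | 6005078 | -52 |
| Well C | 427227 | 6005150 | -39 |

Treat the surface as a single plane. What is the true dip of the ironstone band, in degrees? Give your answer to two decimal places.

Two edge vectors: Well A→Well B = (139, -167, 58), Well A→Well C = (-29, -95, 71).
Normal n = (Well A→Well B) × (Well A→Well C) = (-6347, -11551, -18048).
So ∂z/∂x = −n_x/n_z = −0.35167 and ∂z/∂y = −n_y/n_z = −0.64002.
Gradient magnitude |∇z| = √(a² + b²) = √(0.12367 + 0.40962) = 0.73027.
True dip = arctan(0.73027) = 36.14°, dipping toward NNE (azimuth ≈ 029°).

36.14°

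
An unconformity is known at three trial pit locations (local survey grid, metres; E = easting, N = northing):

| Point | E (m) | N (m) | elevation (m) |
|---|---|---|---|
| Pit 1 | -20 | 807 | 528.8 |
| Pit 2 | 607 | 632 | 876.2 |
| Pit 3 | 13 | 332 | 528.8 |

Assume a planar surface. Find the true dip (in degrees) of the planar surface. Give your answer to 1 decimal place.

29.5°

Two edge vectors: Pit 1→Pit 2 = (627, -175, 347.4), Pit 1→Pit 3 = (33, -475, 0).
Normal n = (Pit 1→Pit 2) × (Pit 1→Pit 3) = (165015, 11464.2, -292050).
So ∂z/∂E = −n_x/n_z = 0.56502 and ∂z/∂N = −n_y/n_z = 0.03925.
Gradient magnitude |∇z| = √(a² + b²) = √(0.31925 + 0.00154) = 0.56639.
True dip = arctan(0.56639) = 29.5°, dipping toward W (azimuth ≈ 266°).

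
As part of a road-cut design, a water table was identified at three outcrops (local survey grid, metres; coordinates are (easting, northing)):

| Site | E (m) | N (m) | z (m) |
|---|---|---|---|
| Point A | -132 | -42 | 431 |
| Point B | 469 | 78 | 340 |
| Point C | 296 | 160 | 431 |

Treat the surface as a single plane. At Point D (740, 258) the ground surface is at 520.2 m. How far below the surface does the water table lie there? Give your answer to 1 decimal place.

Two edge vectors: Point A→Point B = (601, 120, -91), Point A→Point C = (428, 202, 0).
Normal n = (Point A→Point B) × (Point A→Point C) = (18382, -38948, 70042).
So ∂z/∂E = −n_x/n_z = −0.26244 and ∂z/∂N = −n_y/n_z = 0.55607.
Intercept c from Point A: 431 − 34.64 + 23.35 = 419.71.
At (740, 258): z_contact = −194.21 + 143.47 + 419.71 = 368.97 m.
Depth below ground = 520.2 − 368.97 = 151.2 m.

151.2 m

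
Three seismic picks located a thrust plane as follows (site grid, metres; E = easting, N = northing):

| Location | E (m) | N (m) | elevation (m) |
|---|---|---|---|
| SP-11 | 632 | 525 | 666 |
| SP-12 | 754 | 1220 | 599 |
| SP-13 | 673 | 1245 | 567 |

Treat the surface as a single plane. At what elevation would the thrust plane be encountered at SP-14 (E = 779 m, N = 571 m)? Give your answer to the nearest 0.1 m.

Two edge vectors: SP-11→SP-12 = (122, 695, -67), SP-11→SP-13 = (41, 720, -99).
Normal n = (SP-11→SP-12) × (SP-11→SP-13) = (-20565, 9331, 59345).
So ∂z/∂E = −n_x/n_z = 0.346533 and ∂z/∂N = −n_y/n_z = −0.157233.
Intercept c from SP-11: 666 − 219.01 + 82.55 = 529.54.
At (779, 571): z = 269.9 − 89.8 + 529.54 = 709.7 m.

709.7 m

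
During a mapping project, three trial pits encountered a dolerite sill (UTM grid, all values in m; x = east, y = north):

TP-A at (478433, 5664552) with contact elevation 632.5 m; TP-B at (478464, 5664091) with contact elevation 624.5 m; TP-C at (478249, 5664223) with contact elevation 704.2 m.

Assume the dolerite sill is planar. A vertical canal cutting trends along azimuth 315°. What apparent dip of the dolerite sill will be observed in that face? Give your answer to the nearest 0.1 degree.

14.6°

Let the plane be z = a·x + b·y + c.
TP-B−TP-A: 31a − 461b = −8;  TP-C−TP-A: −184a − 329b = 71.7.
Solving gives a = −0.37555, b = −0.00790.
Unit vector along 315° is (sin 315°, cos 315°) = (-0.7071, 0.7071).
Slope in that direction = a·(-0.7071) + b·(0.7071) = 0.25997.
Apparent dip = arctan|0.25997| = 14.6° (true dip is 20.6°, so apparent ≤ true as expected).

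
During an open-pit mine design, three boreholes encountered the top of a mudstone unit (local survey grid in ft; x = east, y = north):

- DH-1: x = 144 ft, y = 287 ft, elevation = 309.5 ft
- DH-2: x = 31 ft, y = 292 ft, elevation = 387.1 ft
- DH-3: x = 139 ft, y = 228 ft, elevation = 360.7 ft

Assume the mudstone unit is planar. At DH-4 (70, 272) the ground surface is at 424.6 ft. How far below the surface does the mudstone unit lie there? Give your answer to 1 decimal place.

49.5 ft

Two edge vectors: DH-1→DH-2 = (-113, 5, 77.6), DH-1→DH-3 = (-5, -59, 51.2).
Normal n = (DH-1→DH-2) × (DH-1→DH-3) = (4834.4, 5397.6, 6692).
So ∂z/∂x = −n_x/n_z = −0.72241 and ∂z/∂y = −n_y/n_z = −0.80658.
Intercept c from DH-1: 309.5 + 104.03 + 231.49 = 645.01.
At (70, 272): z_contact = −50.57 − 219.39 + 645.01 = 375.06 ft.
Depth below ground = 424.6 − 375.06 = 49.5 ft.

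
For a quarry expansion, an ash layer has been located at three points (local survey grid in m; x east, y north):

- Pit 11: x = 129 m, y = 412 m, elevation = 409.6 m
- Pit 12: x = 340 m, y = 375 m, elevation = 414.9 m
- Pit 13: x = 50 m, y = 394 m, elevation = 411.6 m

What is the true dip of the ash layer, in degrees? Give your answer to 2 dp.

7.13°

Two edge vectors: Pit 11→Pit 12 = (211, -37, 5.3), Pit 11→Pit 13 = (-79, -18, 2).
Normal n = (Pit 11→Pit 12) × (Pit 11→Pit 13) = (21.4, -840.7, -6721).
So ∂z/∂x = −n_x/n_z = 0.00318 and ∂z/∂y = −n_y/n_z = −0.12509.
Gradient magnitude |∇z| = √(a² + b²) = √(0.00001 + 0.01565) = 0.12513.
True dip = arctan(0.12513) = 7.13°, dipping toward N (azimuth ≈ 359°).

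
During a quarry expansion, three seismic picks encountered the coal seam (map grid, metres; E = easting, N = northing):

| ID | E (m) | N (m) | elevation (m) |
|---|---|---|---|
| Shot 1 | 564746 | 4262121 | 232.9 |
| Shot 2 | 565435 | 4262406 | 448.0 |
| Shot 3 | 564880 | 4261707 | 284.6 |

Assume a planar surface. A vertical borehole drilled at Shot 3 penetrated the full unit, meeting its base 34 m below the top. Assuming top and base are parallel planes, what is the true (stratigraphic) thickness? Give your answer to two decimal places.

32.37 m

Two edge vectors: Shot 1→Shot 2 = (689, 285, 215.1), Shot 1→Shot 3 = (134, -414, 51.7).
Normal n = (Shot 1→Shot 2) × (Shot 1→Shot 3) = (103785.9, -6797.9, -323436).
So ∂z/∂E = −n_x/n_z = 0.32089 and ∂z/∂N = −n_y/n_z = −0.02102.
|∇z| = √(a²+b²) = 0.32157, so dip δ = arctan(0.32157) = 17.83°.
True thickness = vertical thickness × cos δ = 34 × cos 17.83° = 32.37 m.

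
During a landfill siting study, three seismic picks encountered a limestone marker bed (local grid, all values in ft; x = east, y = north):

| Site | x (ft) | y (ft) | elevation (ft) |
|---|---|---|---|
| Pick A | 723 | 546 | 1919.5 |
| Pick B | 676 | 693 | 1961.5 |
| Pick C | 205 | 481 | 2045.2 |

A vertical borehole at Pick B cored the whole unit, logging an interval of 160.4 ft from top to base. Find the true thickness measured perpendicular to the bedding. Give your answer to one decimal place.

Let the plane be z = a·x + b·y + c.
Pick B−Pick A: −47a + 147b = 42;  Pick C−Pick A: −518a − 65b = 125.7.
Solving gives a = −0.26777, b = 0.20010.
|∇z| = √(a²+b²) = 0.33428, so dip δ = arctan(0.33428) = 18.48°.
True thickness = vertical thickness × cos δ = 160.4 × cos 18.48° = 152.1 ft.

152.1 ft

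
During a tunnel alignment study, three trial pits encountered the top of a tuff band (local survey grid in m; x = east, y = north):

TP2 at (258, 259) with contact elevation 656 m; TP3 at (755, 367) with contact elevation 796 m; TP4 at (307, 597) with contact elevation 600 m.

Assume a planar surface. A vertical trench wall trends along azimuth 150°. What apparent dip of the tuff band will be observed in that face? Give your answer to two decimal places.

Let the plane be z = a·x + b·y + c.
TP3−TP2: 497a + 108b = 140;  TP4−TP2: 49a + 338b = −56.
Solving gives a = 0.32803, b = −0.21323.
Unit vector along 150° is (sin 150°, cos 150°) = (0.5000, -0.8660).
Slope in that direction = a·(0.5000) + b·(-0.8660) = 0.34868.
Apparent dip = arctan|0.34868| = 19.22° (true dip is 21.4°, so apparent ≤ true as expected).

19.22°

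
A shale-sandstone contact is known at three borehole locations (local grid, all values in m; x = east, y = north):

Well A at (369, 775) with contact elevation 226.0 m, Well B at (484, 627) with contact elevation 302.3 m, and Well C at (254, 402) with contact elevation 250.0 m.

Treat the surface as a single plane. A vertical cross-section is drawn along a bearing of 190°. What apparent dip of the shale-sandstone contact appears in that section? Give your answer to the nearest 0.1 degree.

6.7°

Two edge vectors: Well A→Well B = (115, -148, 76.3), Well A→Well C = (-115, -373, 24).
Normal n = (Well A→Well B) × (Well A→Well C) = (24907.9, -11534.5, -59915).
So ∂z/∂x = −n_x/n_z = 0.41572 and ∂z/∂y = −n_y/n_z = −0.19251.
Unit vector along 190° is (sin 190°, cos 190°) = (-0.1736, -0.9848).
Slope in that direction = a·(-0.1736) + b·(-0.9848) = 0.11740.
Apparent dip = arctan|0.11740| = 6.7° (true dip is 24.6°, so apparent ≤ true as expected).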